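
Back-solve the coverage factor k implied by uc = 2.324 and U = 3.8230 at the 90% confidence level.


k = U / uc
k = 3.8230 / 2.324
k = 1.645

1.645


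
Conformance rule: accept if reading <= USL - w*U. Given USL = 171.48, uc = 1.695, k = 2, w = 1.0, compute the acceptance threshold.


U = k * uc = 2 * 1.695 = 3.39
guard band g = w * U = 1.0 * 3.39 = 3.39
AL = USL - g = 171.48 - 3.39
AL = 168.0900

168.0900


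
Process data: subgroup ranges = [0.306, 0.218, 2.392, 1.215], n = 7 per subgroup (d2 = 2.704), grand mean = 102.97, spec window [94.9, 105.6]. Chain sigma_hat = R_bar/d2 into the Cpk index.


R_bar = (0.306 + 0.218 + 2.392 + 1.215) / 4 = 1.03275
sigma = R_bar / d2 = 1.03275 / 2.704 = 0.38193417
Cp = (USL - LSL)/(6*sigma) = (105.6 - 94.9)/(6*0.38193417) = 4.6692
Cpu = (105.6 - 102.97)/(3*0.38193417) = 2.2953
Cpl = (102.97 - 94.9)/(3*0.38193417) = 7.0431
Cpk = min(Cpu, Cpl) = 2.2953

2.2953


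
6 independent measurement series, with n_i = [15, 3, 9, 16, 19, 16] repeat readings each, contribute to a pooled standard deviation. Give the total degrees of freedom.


nu = sum_i (n_i - 1)
nu = ((15 - 1) + (3 - 1) + (9 - 1) + (16 - 1) + (19 - 1) + (16 - 1))
nu = 14 + 2 + 8 + 15 + 18 + 15
nu = 72

72


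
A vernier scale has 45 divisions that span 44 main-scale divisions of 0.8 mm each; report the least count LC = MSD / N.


LC = MSD / n_div
= 0.8 / 45
= 0.0178

0.0178


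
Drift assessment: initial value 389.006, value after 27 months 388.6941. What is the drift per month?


rate = (v2 - v1) / months
= (388.6941 - 389.006) / 27
= -0.3119 / 27
= -0.0116

-0.0116


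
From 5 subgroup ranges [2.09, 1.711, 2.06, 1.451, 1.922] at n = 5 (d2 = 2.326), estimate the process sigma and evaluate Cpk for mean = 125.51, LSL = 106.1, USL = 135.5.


R_bar = (2.09 + 1.711 + 2.06 + 1.451 + 1.922) / 5 = 1.8468
sigma = R_bar / d2 = 1.8468 / 2.326 = 0.79398108
Cp = (USL - LSL)/(6*sigma) = (135.5 - 106.1)/(6*0.79398108) = 6.1714
Cpu = (135.5 - 125.51)/(3*0.79398108) = 4.1941
Cpl = (125.51 - 106.1)/(3*0.79398108) = 8.1488
Cpk = min(Cpu, Cpl) = 4.1941

4.1941


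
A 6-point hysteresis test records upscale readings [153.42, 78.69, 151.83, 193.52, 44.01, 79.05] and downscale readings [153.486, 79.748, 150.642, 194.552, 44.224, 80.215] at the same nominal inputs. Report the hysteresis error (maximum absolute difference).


|153.42 - 153.486| = 0.0660
|78.69 - 79.748| = 1.0580
|151.83 - 150.642| = 1.1880
|193.52 - 194.552| = 1.0320
|44.01 - 44.224| = 0.2140
|79.05 - 80.215| = 1.1650
hysteresis = max(diffs) = 1.1880

1.1880


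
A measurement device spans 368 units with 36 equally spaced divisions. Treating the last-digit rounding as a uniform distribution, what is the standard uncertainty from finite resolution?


resolution = range / divisions
resolution = 368 / 36 = 10.222222
u_res = resolution / (2*sqrt(3))
u_res = 10.222222 / 3.4641016
u_res = 2.9509

2.9509


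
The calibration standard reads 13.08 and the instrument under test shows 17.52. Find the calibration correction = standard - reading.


Correction = standard - reading
= 13.08 - 17.52
= -4.4400

-4.4400


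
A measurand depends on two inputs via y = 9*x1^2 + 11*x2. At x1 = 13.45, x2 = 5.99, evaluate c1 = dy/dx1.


y = 9*x1^2 + 11*x2
dy/dx1 = 2*9*x1
Evaluate at x1 = 13.45: c1 = 18 * 13.45
c1 = 242.1000

242.1000


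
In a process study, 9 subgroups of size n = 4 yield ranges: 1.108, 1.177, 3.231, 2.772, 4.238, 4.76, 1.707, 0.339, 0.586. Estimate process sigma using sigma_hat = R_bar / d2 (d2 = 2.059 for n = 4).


R_bar = (1.108 + 1.177 + 3.231 + 2.772 + 4.238 + 4.76 + 1.707 + 0.339 + 0.586) / 9
R_bar = 19.918 / 9 = 2.2131111
sigma_hat = R_bar / d2 = 2.2131111 / 2.059 = 1.0748

1.0748


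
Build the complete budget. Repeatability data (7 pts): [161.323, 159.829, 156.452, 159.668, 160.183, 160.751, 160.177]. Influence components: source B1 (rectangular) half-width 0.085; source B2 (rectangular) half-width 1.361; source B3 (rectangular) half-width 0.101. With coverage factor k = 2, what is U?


mean = (161.323 + 159.829 + 156.452 + 159.668 + 160.183 + 160.751 + 160.177) / 7 = 159.769
s = sqrt(sum((x - mean)^2)/(n-1)) = 1.5670242
u_A = s / sqrt(n) = 1.5670242 / sqrt(7) = 0.59227948
u_B1 = 0.085 / sqrt(3) = 0.049074773
u_B2 = 1.361 / sqrt(3) = 0.78577372
u_B3 = 0.101 / sqrt(3) = 0.058312377
uc = sqrt(0.59227948^2 + 0.049074773^2 + 0.78577372^2 + 0.058312377^2) = 0.98693667
U = k * uc = 2 * 0.98693667
U = 1.9739

1.9739


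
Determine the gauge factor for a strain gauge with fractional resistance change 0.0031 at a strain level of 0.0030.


GF = (dR/R) / epsilon
= 0.0031 / 0.0030
= 1.0333

1.0333


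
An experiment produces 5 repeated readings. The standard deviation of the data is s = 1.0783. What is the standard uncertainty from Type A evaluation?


u_A = s / sqrt(n)
u_A = 1.0783 / sqrt(5)
u_A = 1.0783 / 2.236068
u_A = 0.4822

0.4822


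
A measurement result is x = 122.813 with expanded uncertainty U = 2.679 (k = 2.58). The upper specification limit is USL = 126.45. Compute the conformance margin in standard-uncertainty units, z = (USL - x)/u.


u = U / k = 2.679 / 2.58 = 1.0383721
margin = |USL - x| = |126.45 - 122.813| = 3.637
z = margin / u = 3.637 / 1.0383721
z = 3.5026

3.5026


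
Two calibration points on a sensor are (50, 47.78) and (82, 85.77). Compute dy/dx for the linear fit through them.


slope = (y2 - y1) / (x2 - x1)
= (85.77 - 47.78) / (82 - 50)
= 37.9900 / 32
= 1.1872

1.1872


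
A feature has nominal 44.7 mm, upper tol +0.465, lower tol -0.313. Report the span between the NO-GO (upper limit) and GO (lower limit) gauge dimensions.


GO = nominal - lower_tol (smallest hole = maximum material condition)
GO = 44.7 - 0.313 = 44.387
NO-GO = nominal + upper_tol (largest hole = least material condition)
NO-GO = 44.7 + 0.465 = 45.165
spread = NO-GO - GO = 45.165 - 44.387 = 0.7780

0.7780


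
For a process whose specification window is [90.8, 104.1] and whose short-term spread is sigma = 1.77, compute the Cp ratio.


Cp = (USL - LSL) / (6 * sigma)
= (104.1 - 90.8) / (6 * 1.77)
= 13.3000 / 10.6200
= 1.2524

1.2524


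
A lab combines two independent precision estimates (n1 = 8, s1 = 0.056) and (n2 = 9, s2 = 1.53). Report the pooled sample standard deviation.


s_p = sqrt(((n1-1)*s1^2 + (n2-1)*s2^2) / (n1+n2-2))
numerator = (8-1)*0.056^2 + (9-1)*1.53^2 = 0.021952 + 18.7272 = 18.749152
denominator = 8 + 9 - 2 = 15
s_p^2 = 18.749152 / 15 = 1.2499435
s_p = sqrt(1.2499435) = 1.1180

1.1180


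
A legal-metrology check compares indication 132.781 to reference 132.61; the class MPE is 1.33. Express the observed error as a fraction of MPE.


e = indication - reference = 132.781 - 132.61 = 0.1710
|e| = 0.1710
ratio = |e| / MPE = 0.1710 / 1.33
ratio = 0.1286

0.1286


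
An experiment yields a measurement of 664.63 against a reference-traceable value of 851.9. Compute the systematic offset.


Systematic error = measured - true
= 664.63 - 851.9
= -187.2700

-187.2700


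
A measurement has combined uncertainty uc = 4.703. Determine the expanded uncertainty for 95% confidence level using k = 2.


U = k * uc
U = 2 * 4.703
U = 9.4060

9.4060


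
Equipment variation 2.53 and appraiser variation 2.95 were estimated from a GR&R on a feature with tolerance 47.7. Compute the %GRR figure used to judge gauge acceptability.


GRR = sqrt(EV^2 + AV^2) = sqrt(2.53^2 + 2.95^2) = 3.8863093
%GRR = GRR / tol * 100 = 3.8863093 / 47.7 * 100
%GRR = 8.1474

8.1474


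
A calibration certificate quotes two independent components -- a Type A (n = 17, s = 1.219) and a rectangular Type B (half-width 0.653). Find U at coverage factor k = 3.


u_A = s / sqrt(n) = 1.219 / sqrt(17) = 0.29565093
u_B = half_width / sqrt(3) = 0.653 / sqrt(3) = 0.37700973
uc = sqrt(u_A^2 + u_B^2) = sqrt(0.29565093^2 + 0.37700973^2) = 0.47910939
U = k * uc = 3 * 0.47910939
U = 1.4373

1.4373


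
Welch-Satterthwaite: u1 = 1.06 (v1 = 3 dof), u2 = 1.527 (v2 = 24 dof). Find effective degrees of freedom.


uc = sqrt(u1^2 + u2^2) = sqrt(1.06^2 + 1.527^2) = 1.8588515
v_eff = uc^4 / (u1^4/v1 + u2^4/v2)
= 1.8588515^4 / (1.06^4/3 + 1.527^4/24)
= 11.939298 / 0.64736566
v_eff = 18.4429

18.4429


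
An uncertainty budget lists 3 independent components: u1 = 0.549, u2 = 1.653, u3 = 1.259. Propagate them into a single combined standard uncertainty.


uc = sqrt(0.549^2 + 1.653^2 + 1.259^2)
uc = sqrt(4.618891)
uc = 2.1492

2.1492


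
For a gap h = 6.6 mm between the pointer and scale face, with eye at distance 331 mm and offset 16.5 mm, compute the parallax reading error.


error = h * offset / d
= 6.6 * 16.5 / 331
= 0.3290

0.3290


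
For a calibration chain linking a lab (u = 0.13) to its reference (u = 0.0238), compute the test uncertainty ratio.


TUR = u_lab / u_ref
= 0.13 / 0.0238
= 5.4622

5.4622


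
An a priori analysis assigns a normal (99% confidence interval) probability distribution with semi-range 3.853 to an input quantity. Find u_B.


u_B = half_width / 2.576
u_B = 3.853 / 2.576
u_B = 1.4957

1.4957


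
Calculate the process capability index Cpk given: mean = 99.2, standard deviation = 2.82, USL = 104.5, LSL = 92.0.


Cpu = (USL - mean) / (3*sigma) = (104.5 - 99.2) / (3*2.82) = 0.6265
Cpl = (mean - LSL) / (3*sigma) = (99.2 - 92.0) / (3*2.82) = 0.8511
Cpk = min(Cpu, Cpl) = 0.6265

0.6265


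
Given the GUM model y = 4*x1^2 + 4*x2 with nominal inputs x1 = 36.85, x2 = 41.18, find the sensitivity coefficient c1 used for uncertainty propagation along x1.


y = 4*x1^2 + 4*x2
dy/dx1 = 2*4*x1
Evaluate at x1 = 36.85: c1 = 8 * 36.85
c1 = 294.8000

294.8000


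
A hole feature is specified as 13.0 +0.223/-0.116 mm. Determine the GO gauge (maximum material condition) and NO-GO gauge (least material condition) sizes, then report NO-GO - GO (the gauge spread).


GO = nominal - lower_tol (smallest hole = maximum material condition)
GO = 13.0 - 0.116 = 12.884
NO-GO = nominal + upper_tol (largest hole = least material condition)
NO-GO = 13.0 + 0.223 = 13.223
spread = NO-GO - GO = 13.223 - 12.884 = 0.3390

0.3390


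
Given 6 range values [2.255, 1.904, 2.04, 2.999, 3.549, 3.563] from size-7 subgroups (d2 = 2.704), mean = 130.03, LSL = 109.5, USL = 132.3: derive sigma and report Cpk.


R_bar = (2.255 + 1.904 + 2.04 + 2.999 + 3.549 + 3.563) / 6 = 2.7183333
sigma = R_bar / d2 = 2.7183333 / 2.704 = 1.0053008
Cp = (USL - LSL)/(6*sigma) = (132.3 - 109.5)/(6*1.0053008) = 3.7800
Cpu = (132.3 - 130.03)/(3*1.0053008) = 0.7527
Cpl = (130.03 - 109.5)/(3*1.0053008) = 6.8072
Cpk = min(Cpu, Cpl) = 0.7527

0.7527


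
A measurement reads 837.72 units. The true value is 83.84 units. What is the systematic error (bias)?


Systematic error = measured - true
= 837.72 - 83.84
= 753.8800

753.8800


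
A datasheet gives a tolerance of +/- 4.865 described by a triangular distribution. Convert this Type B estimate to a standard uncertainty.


u_B = half_width / sqrt(6)
u_B = 4.865 / 2.4494897
u_B = 1.9861

1.9861


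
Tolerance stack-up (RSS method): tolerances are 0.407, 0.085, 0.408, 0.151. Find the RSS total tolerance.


RSS = sqrt(0.407^2 + 0.085^2 + 0.408^2 + 0.151^2)
= sqrt(0.362139)
= 0.6018

0.6018


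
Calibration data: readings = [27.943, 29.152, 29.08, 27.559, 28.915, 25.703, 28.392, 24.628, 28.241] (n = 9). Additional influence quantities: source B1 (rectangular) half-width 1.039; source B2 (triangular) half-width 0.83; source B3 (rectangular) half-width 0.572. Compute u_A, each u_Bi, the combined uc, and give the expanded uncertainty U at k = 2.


mean = (27.943 + 29.152 + 29.08 + 27.559 + 28.915 + 25.703 + 28.392 + 24.628 + 28.241) / 9 = 27.73477778
s = sqrt(sum((x - mean)^2)/(n-1)) = 1.5713733
u_A = s / sqrt(n) = 1.5713733 / sqrt(9) = 0.5237911
u_B1 = 1.039 / sqrt(3) = 0.59986693
u_B2 = 0.83 / sqrt(6) = 0.33884608
u_B3 = 0.572 / sqrt(3) = 0.33024435
uc = sqrt(0.5237911^2 + 0.59986693^2 + 0.33884608^2 + 0.33024435^2) = 0.92632362
U = k * uc = 2 * 0.92632362
U = 1.8526

1.8526


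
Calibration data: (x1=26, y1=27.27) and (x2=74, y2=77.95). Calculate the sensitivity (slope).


slope = (y2 - y1) / (x2 - x1)
= (77.95 - 27.27) / (74 - 26)
= 50.6800 / 48
= 1.0558

1.0558


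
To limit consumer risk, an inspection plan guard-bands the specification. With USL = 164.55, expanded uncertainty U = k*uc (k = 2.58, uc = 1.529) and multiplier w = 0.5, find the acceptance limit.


U = k * uc = 2.58 * 1.529 = 3.94482
guard band g = w * U = 0.5 * 3.94482 = 1.97241
AL = USL - g = 164.55 - 1.97241
AL = 162.5776

162.5776


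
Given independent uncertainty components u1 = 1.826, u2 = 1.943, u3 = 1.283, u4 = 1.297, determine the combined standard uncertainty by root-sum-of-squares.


uc = sqrt(1.826^2 + 1.943^2 + 1.283^2 + 1.297^2)
uc = sqrt(10.437823)
uc = 3.2308

3.2308


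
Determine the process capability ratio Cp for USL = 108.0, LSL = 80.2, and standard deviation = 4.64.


Cp = (USL - LSL) / (6 * sigma)
= (108.0 - 80.2) / (6 * 4.64)
= 27.8000 / 27.8400
= 0.9986

0.9986


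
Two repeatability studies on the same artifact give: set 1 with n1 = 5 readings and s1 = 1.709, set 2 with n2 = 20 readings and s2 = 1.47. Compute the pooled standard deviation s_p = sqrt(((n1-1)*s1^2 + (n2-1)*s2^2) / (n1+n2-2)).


s_p = sqrt(((n1-1)*s1^2 + (n2-1)*s2^2) / (n1+n2-2))
numerator = (5-1)*1.709^2 + (20-1)*1.47^2 = 11.682724 + 41.0571 = 52.739824
denominator = 5 + 20 - 2 = 23
s_p^2 = 52.739824 / 23 = 2.2930358
s_p = sqrt(2.2930358) = 1.5143

1.5143


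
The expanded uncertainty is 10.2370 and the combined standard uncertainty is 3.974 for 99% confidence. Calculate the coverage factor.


k = U / uc
k = 10.2370 / 3.974
k = 2.576

2.576


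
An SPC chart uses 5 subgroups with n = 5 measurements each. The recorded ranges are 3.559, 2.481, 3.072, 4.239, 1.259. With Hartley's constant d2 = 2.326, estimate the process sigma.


R_bar = (3.559 + 2.481 + 3.072 + 4.239 + 1.259) / 5
R_bar = 14.61 / 5 = 2.922
sigma_hat = R_bar / d2 = 2.922 / 2.326 = 1.2562

1.2562


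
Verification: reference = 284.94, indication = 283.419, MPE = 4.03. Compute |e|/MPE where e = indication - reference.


e = indication - reference = 283.419 - 284.94 = -1.5210
|e| = 1.5210
ratio = |e| / MPE = 1.5210 / 4.03
ratio = 0.3774

0.3774


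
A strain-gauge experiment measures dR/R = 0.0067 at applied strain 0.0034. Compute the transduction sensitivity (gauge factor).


GF = (dR/R) / epsilon
= 0.0067 / 0.0034
= 1.9706

1.9706


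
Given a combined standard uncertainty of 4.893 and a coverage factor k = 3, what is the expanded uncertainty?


U = k * uc
U = 3 * 4.893
U = 14.6790

14.6790


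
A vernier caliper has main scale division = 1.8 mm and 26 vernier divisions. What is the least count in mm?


LC = MSD / n_div
= 1.8 / 26
= 0.0692

0.0692


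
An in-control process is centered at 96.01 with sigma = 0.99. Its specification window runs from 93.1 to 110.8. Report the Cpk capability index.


Cpu = (USL - mean) / (3*sigma) = (110.8 - 96.01) / (3*0.99) = 4.9798
Cpl = (mean - LSL) / (3*sigma) = (96.01 - 93.1) / (3*0.99) = 0.9798
Cpk = min(Cpu, Cpl) = 0.9798

0.9798


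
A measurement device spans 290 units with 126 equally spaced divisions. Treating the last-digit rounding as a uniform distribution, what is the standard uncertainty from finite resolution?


resolution = range / divisions
resolution = 290 / 126 = 2.3015873
u_res = resolution / (2*sqrt(3))
u_res = 2.3015873 / 3.4641016
u_res = 0.6644

0.6644


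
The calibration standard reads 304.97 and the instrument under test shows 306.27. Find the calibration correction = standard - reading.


Correction = standard - reading
= 304.97 - 306.27
= -1.3000

-1.3000


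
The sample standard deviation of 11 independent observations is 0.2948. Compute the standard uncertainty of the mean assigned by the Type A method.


u_A = s / sqrt(n)
u_A = 0.2948 / sqrt(11)
u_A = 0.2948 / 3.3166248
u_A = 0.0889

0.0889


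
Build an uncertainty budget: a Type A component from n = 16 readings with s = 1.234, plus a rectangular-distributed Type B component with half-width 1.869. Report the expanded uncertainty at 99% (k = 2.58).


u_A = s / sqrt(n) = 1.234 / sqrt(16) = 0.3085
u_B = half_width / sqrt(3) = 1.869 / sqrt(3) = 1.0790677
uc = sqrt(u_A^2 + u_B^2) = sqrt(0.3085^2 + 1.0790677^2) = 1.1223009
U = k * uc = 2.58 * 1.1223009
U = 2.8955

2.8955


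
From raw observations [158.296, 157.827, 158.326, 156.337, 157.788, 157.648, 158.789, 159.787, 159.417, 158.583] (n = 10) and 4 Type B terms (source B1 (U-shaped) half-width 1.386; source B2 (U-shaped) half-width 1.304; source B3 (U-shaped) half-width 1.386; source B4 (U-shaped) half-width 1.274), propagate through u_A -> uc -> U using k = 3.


mean = (158.296 + 157.827 + 158.326 + 156.337 + 157.788 + 157.648 + 158.789 + 159.787 + 159.417 + 158.583) / 10 = 158.2798
s = sqrt(sum((x - mean)^2)/(n-1)) = 0.97405371
u_A = s / sqrt(n) = 0.97405371 / sqrt(10) = 0.30802283
u_B1 = 1.386 / sqrt(2) = 0.98005
u_B2 = 1.304 / sqrt(2) = 0.92206724
u_B3 = 1.386 / sqrt(2) = 0.98005
u_B4 = 1.274 / sqrt(2) = 0.90085404
uc = sqrt(0.30802283^2 + 0.98005^2 + 0.92206724^2 + 0.98005^2 + 0.90085404^2) = 1.9177122
U = k * uc = 3 * 1.9177122
U = 5.7531

5.7531


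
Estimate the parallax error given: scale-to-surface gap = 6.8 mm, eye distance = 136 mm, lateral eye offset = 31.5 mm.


error = h * offset / d
= 6.8 * 31.5 / 136
= 1.5750

1.5750


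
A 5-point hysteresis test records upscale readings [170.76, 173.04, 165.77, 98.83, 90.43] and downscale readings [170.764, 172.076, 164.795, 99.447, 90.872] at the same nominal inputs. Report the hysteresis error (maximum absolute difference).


|170.76 - 170.764| = 0.0040
|173.04 - 172.076| = 0.9640
|165.77 - 164.795| = 0.9750
|98.83 - 99.447| = 0.6170
|90.43 - 90.872| = 0.4420
hysteresis = max(diffs) = 0.9750

0.9750


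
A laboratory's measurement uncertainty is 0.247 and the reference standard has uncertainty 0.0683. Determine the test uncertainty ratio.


TUR = u_lab / u_ref
= 0.247 / 0.0683
= 3.6164

3.6164


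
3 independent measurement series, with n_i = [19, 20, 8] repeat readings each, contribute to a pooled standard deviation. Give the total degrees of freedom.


nu = sum_i (n_i - 1)
nu = ((19 - 1) + (20 - 1) + (8 - 1))
nu = 18 + 19 + 7
nu = 44

44


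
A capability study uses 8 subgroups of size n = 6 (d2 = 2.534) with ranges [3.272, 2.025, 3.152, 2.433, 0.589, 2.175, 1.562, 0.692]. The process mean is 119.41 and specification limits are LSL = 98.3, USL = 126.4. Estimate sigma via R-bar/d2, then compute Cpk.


R_bar = (3.272 + 2.025 + 3.152 + 2.433 + 0.589 + 2.175 + 1.562 + 0.692) / 8 = 1.9875
sigma = R_bar / d2 = 1.9875 / 2.534 = 0.78433307
Cp = (USL - LSL)/(6*sigma) = (126.4 - 98.3)/(6*0.78433307) = 5.9711
Cpu = (126.4 - 119.41)/(3*0.78433307) = 2.9707
Cpl = (119.41 - 98.3)/(3*0.78433307) = 8.9715
Cpk = min(Cpu, Cpl) = 2.9707

2.9707


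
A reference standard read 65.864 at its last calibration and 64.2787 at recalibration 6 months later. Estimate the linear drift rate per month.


rate = (v2 - v1) / months
= (64.2787 - 65.864) / 6
= -1.5853 / 6
= -0.2642

-0.2642


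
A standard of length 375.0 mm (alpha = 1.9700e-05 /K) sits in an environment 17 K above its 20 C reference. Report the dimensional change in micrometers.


dL = L * alpha * dT
= 375.0 * 1.9700e-05 * 17
= 0.1255875 mm
dL_um = 0.1255875 * 1000 = 125.5875 um

125.5875


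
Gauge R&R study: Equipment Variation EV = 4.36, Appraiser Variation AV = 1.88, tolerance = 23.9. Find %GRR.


GRR = sqrt(EV^2 + AV^2) = sqrt(4.36^2 + 1.88^2) = 4.7480522
%GRR = GRR / tol * 100 = 4.7480522 / 23.9 * 100
%GRR = 19.8663

19.8663


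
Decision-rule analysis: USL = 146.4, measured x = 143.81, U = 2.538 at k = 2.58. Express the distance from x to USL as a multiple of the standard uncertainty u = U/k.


u = U / k = 2.538 / 2.58 = 0.98372093
margin = |USL - x| = |146.4 - 143.81| = 2.59
z = margin / u = 2.59 / 0.98372093
z = 2.6329

2.6329


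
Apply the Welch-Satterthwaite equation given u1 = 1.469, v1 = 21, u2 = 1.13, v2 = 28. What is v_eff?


uc = sqrt(u1^2 + u2^2) = sqrt(1.469^2 + 1.13^2) = 1.8533378
v_eff = uc^4 / (u1^4/v1 + u2^4/v2)
= 1.8533378^4 / (1.469^4/21 + 1.13^4/28)
= 11.79827 / 0.27998338
v_eff = 42.1392

42.1392


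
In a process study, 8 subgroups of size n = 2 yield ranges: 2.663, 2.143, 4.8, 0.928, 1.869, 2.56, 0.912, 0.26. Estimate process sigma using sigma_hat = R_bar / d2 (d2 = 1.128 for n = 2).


R_bar = (2.663 + 2.143 + 4.8 + 0.928 + 1.869 + 2.56 + 0.912 + 0.26) / 8
R_bar = 16.135 / 8 = 2.016875
sigma_hat = R_bar / d2 = 2.016875 / 1.128 = 1.7880

1.7880


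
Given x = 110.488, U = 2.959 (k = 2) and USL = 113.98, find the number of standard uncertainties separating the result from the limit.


u = U / k = 2.959 / 2 = 1.4795
margin = |USL - x| = |113.98 - 110.488| = 3.492
z = margin / u = 3.492 / 1.4795
z = 2.3603

2.3603


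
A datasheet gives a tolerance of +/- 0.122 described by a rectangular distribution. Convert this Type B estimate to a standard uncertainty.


u_B = half_width / sqrt(3)
u_B = 0.122 / 1.7320508
u_B = 0.0704

0.0704


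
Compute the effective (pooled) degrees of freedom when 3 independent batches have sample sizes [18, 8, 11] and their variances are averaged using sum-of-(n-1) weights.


nu = sum_i (n_i - 1)
nu = ((18 - 1) + (8 - 1) + (11 - 1))
nu = 17 + 7 + 10
nu = 34

34


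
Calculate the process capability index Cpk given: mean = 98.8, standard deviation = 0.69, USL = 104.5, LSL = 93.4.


Cpu = (USL - mean) / (3*sigma) = (104.5 - 98.8) / (3*0.69) = 2.7536
Cpl = (mean - LSL) / (3*sigma) = (98.8 - 93.4) / (3*0.69) = 2.6087
Cpk = min(Cpu, Cpl) = 2.6087

2.6087


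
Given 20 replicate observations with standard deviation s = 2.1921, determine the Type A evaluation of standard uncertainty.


u_A = s / sqrt(n)
u_A = 2.1921 / sqrt(20)
u_A = 2.1921 / 4.472136
u_A = 0.4902

0.4902


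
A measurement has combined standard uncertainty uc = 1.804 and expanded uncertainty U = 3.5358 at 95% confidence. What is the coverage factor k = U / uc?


k = U / uc
k = 3.5358 / 1.804
k = 1.96

1.96


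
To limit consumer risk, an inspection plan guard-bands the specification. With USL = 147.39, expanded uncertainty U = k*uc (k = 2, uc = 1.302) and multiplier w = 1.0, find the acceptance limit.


U = k * uc = 2 * 1.302 = 2.604
guard band g = w * U = 1.0 * 2.604 = 2.604
AL = USL - g = 147.39 - 2.604
AL = 144.7860

144.7860


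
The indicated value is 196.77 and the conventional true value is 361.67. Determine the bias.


Systematic error = measured - true
= 196.77 - 361.67
= -164.9000

-164.9000


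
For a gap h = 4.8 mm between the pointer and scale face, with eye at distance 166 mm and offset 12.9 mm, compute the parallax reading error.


error = h * offset / d
= 4.8 * 12.9 / 166
= 0.3730

0.3730


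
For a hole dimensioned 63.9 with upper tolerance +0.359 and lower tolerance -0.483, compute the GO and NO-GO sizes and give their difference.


GO = nominal - lower_tol (smallest hole = maximum material condition)
GO = 63.9 - 0.483 = 63.417
NO-GO = nominal + upper_tol (largest hole = least material condition)
NO-GO = 63.9 + 0.359 = 64.259
spread = NO-GO - GO = 64.259 - 63.417 = 0.8420

0.8420


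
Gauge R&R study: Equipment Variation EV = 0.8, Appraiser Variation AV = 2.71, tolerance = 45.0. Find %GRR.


GRR = sqrt(EV^2 + AV^2) = sqrt(0.8^2 + 2.71^2) = 2.825615
%GRR = GRR / tol * 100 = 2.825615 / 45.0 * 100
%GRR = 6.2791

6.2791


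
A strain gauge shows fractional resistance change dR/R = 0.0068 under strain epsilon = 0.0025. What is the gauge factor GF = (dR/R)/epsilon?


GF = (dR/R) / epsilon
= 0.0068 / 0.0025
= 2.7200

2.7200


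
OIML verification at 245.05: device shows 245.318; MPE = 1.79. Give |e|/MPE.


e = indication - reference = 245.318 - 245.05 = 0.2680
|e| = 0.2680
ratio = |e| / MPE = 0.2680 / 1.79
ratio = 0.1497

0.1497


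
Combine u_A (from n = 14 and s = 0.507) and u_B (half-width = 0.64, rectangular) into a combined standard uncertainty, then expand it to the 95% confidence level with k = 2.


u_A = s / sqrt(n) = 0.507 / sqrt(14) = 0.13550145
u_B = half_width / sqrt(3) = 0.64 / sqrt(3) = 0.36950417
uc = sqrt(u_A^2 + u_B^2) = sqrt(0.13550145^2 + 0.36950417^2) = 0.39356572
U = k * uc = 2 * 0.39356572
U = 0.7871

0.7871


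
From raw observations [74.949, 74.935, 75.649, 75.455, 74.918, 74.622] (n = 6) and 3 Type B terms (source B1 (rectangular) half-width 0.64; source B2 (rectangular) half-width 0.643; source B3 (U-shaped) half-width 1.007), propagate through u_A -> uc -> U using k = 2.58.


mean = (74.949 + 74.935 + 75.649 + 75.455 + 74.918 + 74.622) / 6 = 75.088
s = sqrt(sum((x - mean)^2)/(n-1)) = 0.38423847
u_A = s / sqrt(n) = 0.38423847 / sqrt(6) = 0.1568647
u_B1 = 0.64 / sqrt(3) = 0.36950417
u_B2 = 0.643 / sqrt(3) = 0.37123622
u_B3 = 1.007 / sqrt(2) = 0.71205653
uc = sqrt(0.1568647^2 + 0.36950417^2 + 0.37123622^2 + 0.71205653^2) = 0.89776428
U = k * uc = 2.58 * 0.89776428
U = 2.3162

2.3162


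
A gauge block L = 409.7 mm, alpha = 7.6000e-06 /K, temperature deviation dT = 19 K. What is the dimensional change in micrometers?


dL = L * alpha * dT
= 409.7 * 7.6000e-06 * 19
= 0.0591607 mm
dL_um = 0.0591607 * 1000 = 59.1607 um

59.1607


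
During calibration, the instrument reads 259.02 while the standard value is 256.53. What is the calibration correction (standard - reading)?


Correction = standard - reading
= 256.53 - 259.02
= -2.4900

-2.4900


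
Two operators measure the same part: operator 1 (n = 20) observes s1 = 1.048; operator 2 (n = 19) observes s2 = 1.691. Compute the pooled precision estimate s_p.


s_p = sqrt(((n1-1)*s1^2 + (n2-1)*s2^2) / (n1+n2-2))
numerator = (20-1)*1.048^2 + (19-1)*1.691^2 = 20.867776 + 51.470658 = 72.338434
denominator = 20 + 19 - 2 = 37
s_p^2 = 72.338434 / 37 = 1.9550928
s_p = sqrt(1.9550928) = 1.3982

1.3982


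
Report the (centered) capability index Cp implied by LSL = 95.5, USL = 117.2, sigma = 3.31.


Cp = (USL - LSL) / (6 * sigma)
= (117.2 - 95.5) / (6 * 3.31)
= 21.7000 / 19.8600
= 1.0926

1.0926


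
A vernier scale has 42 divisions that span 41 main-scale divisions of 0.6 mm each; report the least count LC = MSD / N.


LC = MSD / n_div
= 0.6 / 42
= 0.0143

0.0143


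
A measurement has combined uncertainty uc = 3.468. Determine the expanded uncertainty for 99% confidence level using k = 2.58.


U = k * uc
U = 2.58 * 3.468
U = 8.9474

8.9474


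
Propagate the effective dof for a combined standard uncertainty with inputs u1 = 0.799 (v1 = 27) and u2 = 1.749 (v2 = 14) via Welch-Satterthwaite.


uc = sqrt(u1^2 + u2^2) = sqrt(0.799^2 + 1.749^2) = 1.922863
v_eff = uc^4 / (u1^4/v1 + u2^4/v2)
= 1.922863^4 / (0.799^4/27 + 1.749^4/14)
= 13.670782 / 0.6834866
v_eff = 20.0015

20.0015


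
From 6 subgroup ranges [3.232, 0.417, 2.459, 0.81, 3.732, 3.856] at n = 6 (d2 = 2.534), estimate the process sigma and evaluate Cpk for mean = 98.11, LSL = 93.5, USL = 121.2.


R_bar = (3.232 + 0.417 + 2.459 + 0.81 + 3.732 + 3.856) / 6 = 2.4176667
sigma = R_bar / d2 = 2.4176667 / 2.534 = 0.95409104
Cp = (USL - LSL)/(6*sigma) = (121.2 - 93.5)/(6*0.95409104) = 4.8388
Cpu = (121.2 - 98.11)/(3*0.95409104) = 8.0670
Cpl = (98.11 - 93.5)/(3*0.95409104) = 1.6106
Cpk = min(Cpu, Cpl) = 1.6106

1.6106


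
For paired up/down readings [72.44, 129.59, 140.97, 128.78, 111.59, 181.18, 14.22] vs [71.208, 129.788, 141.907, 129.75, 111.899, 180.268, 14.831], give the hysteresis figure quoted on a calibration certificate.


|72.44 - 71.208| = 1.2320
|129.59 - 129.788| = 0.1980
|140.97 - 141.907| = 0.9370
|128.78 - 129.75| = 0.9700
|111.59 - 111.899| = 0.3090
|181.18 - 180.268| = 0.9120
|14.22 - 14.831| = 0.6110
hysteresis = max(diffs) = 1.2320

1.2320


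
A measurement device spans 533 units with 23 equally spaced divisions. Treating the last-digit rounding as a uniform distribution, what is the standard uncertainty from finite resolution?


resolution = range / divisions
resolution = 533 / 23 = 23.173913
u_res = resolution / (2*sqrt(3))
u_res = 23.173913 / 3.4641016
u_res = 6.6897

6.6897


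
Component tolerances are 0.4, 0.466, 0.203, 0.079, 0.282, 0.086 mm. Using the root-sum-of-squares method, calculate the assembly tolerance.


RSS = sqrt(0.4^2 + 0.466^2 + 0.203^2 + 0.079^2 + 0.282^2 + 0.086^2)
= sqrt(0.511526)
= 0.7152

0.7152


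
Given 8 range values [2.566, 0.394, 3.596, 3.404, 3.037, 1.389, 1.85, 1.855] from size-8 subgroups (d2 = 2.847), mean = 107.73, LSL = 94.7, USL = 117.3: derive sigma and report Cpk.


R_bar = (2.566 + 0.394 + 3.596 + 3.404 + 3.037 + 1.389 + 1.85 + 1.855) / 8 = 2.261375
sigma = R_bar / d2 = 2.261375 / 2.847 = 0.79430102
Cp = (USL - LSL)/(6*sigma) = (117.3 - 94.7)/(6*0.79430102) = 4.7421
Cpu = (117.3 - 107.73)/(3*0.79430102) = 4.0161
Cpl = (107.73 - 94.7)/(3*0.79430102) = 5.4681
Cpk = min(Cpu, Cpl) = 4.0161

4.0161


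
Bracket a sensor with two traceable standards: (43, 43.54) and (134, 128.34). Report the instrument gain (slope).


slope = (y2 - y1) / (x2 - x1)
= (128.34 - 43.54) / (134 - 43)
= 84.8000 / 91
= 0.9319

0.9319


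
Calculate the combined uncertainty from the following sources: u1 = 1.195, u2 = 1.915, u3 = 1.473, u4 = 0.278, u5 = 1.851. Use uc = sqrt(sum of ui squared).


uc = sqrt(1.195^2 + 1.915^2 + 1.473^2 + 0.278^2 + 1.851^2)
uc = sqrt(10.768464)
uc = 3.2815

3.2815


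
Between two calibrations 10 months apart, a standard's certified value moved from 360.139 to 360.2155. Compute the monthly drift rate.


rate = (v2 - v1) / months
= (360.2155 - 360.139) / 10
= 0.0765 / 10
= 0.0077

0.0077


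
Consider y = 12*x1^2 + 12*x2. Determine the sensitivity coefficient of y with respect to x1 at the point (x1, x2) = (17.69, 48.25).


y = 12*x1^2 + 12*x2
dy/dx1 = 2*12*x1
Evaluate at x1 = 17.69: c1 = 24 * 17.69
c1 = 424.5600

424.5600


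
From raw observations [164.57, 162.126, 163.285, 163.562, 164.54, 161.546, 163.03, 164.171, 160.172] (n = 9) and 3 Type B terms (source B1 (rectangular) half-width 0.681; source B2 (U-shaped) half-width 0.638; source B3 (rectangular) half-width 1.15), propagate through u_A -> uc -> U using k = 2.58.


mean = (164.57 + 162.126 + 163.285 + 163.562 + 164.54 + 161.546 + 163.03 + 164.171 + 160.172) / 9 = 163.0002222
s = sqrt(sum((x - mean)^2)/(n-1)) = 1.4782289
u_A = s / sqrt(n) = 1.4782289 / sqrt(9) = 0.49274297
u_B1 = 0.681 / sqrt(3) = 0.39317553
u_B2 = 0.638 / sqrt(2) = 0.45113413
u_B3 = 1.15 / sqrt(3) = 0.66395281
uc = sqrt(0.49274297^2 + 0.39317553^2 + 0.45113413^2 + 0.66395281^2) = 1.0206557
U = k * uc = 2.58 * 1.0206557
U = 2.6333

2.6333


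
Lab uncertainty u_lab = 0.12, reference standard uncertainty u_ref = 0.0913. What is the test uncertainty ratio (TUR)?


TUR = u_lab / u_ref
= 0.12 / 0.0913
= 1.3143

1.3143


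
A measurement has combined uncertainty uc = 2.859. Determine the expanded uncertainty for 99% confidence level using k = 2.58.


U = k * uc
U = 2.58 * 2.859
U = 7.3762

7.3762


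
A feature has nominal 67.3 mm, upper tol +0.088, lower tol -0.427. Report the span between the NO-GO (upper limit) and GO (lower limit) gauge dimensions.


GO = nominal - lower_tol (smallest hole = maximum material condition)
GO = 67.3 - 0.427 = 66.873
NO-GO = nominal + upper_tol (largest hole = least material condition)
NO-GO = 67.3 + 0.088 = 67.388
spread = NO-GO - GO = 67.388 - 66.873 = 0.5150

0.5150


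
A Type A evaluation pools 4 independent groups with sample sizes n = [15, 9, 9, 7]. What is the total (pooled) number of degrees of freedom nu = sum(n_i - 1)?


nu = sum_i (n_i - 1)
nu = ((15 - 1) + (9 - 1) + (9 - 1) + (7 - 1))
nu = 14 + 8 + 8 + 6
nu = 36

36


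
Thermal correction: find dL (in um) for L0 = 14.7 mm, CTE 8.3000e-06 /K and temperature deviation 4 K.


dL = L * alpha * dT
= 14.7 * 8.3000e-06 * 4
= 4.8800000e-04 mm
dL_um = 4.8800000e-04 * 1000 = 0.4880 um

0.4880


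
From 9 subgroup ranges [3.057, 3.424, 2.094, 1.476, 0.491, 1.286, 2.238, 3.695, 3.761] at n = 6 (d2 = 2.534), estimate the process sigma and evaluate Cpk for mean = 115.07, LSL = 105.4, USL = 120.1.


R_bar = (3.057 + 3.424 + 2.094 + 1.476 + 0.491 + 1.286 + 2.238 + 3.695 + 3.761) / 9 = 2.3913333
sigma = R_bar / d2 = 2.3913333 / 2.534 = 0.94369901
Cp = (USL - LSL)/(6*sigma) = (120.1 - 105.4)/(6*0.94369901) = 2.5962
Cpu = (120.1 - 115.07)/(3*0.94369901) = 1.7767
Cpl = (115.07 - 105.4)/(3*0.94369901) = 3.4156
Cpk = min(Cpu, Cpl) = 1.7767

1.7767


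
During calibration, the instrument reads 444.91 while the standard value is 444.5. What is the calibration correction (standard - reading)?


Correction = standard - reading
= 444.5 - 444.91
= -0.4100

-0.4100


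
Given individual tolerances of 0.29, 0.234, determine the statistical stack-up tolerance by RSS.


RSS = sqrt(0.29^2 + 0.234^2)
= sqrt(0.138856)
= 0.3726

0.3726


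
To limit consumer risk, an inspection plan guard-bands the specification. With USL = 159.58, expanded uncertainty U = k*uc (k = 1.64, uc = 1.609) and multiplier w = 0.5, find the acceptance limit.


U = k * uc = 1.64 * 1.609 = 2.63876
guard band g = w * U = 0.5 * 2.63876 = 1.31938
AL = USL - g = 159.58 - 1.31938
AL = 158.2606

158.2606


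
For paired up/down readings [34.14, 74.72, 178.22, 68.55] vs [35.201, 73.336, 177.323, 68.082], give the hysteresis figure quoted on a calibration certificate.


|34.14 - 35.201| = 1.0610
|74.72 - 73.336| = 1.3840
|178.22 - 177.323| = 0.8970
|68.55 - 68.082| = 0.4680
hysteresis = max(diffs) = 1.3840

1.3840


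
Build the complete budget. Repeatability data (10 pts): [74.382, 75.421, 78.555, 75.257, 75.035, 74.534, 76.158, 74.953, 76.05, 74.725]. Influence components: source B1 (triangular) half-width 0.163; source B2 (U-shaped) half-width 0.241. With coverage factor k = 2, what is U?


mean = (74.382 + 75.421 + 78.555 + 75.257 + 75.035 + 74.534 + 76.158 + 74.953 + 76.05 + 74.725) / 10 = 75.507
s = sqrt(sum((x - mean)^2)/(n-1)) = 1.2216759
u_A = s / sqrt(n) = 1.2216759 / sqrt(10) = 0.38632784
u_B1 = 0.163 / sqrt(6) = 0.066544471
u_B2 = 0.241 / sqrt(2) = 0.17041273
uc = sqrt(0.38632784^2 + 0.066544471^2 + 0.17041273^2) = 0.4274551
U = k * uc = 2 * 0.4274551
U = 0.8549

0.8549


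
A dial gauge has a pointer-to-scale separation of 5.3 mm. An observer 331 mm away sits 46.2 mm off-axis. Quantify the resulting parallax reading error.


error = h * offset / d
= 5.3 * 46.2 / 331
= 0.7398

0.7398


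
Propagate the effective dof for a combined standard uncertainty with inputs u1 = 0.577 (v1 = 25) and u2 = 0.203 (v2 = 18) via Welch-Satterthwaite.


uc = sqrt(u1^2 + u2^2) = sqrt(0.577^2 + 0.203^2) = 0.61166821
v_eff = uc^4 / (u1^4/v1 + u2^4/v2)
= 0.61166821^4 / (0.577^4/25 + 0.203^4/18)
= 0.13997924 / 0.0045280122
v_eff = 30.9141

30.9141


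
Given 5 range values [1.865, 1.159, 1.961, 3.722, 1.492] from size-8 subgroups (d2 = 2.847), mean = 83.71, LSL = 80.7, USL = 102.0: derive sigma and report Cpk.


R_bar = (1.865 + 1.159 + 1.961 + 3.722 + 1.492) / 5 = 2.0398
sigma = R_bar / d2 = 2.0398 / 2.847 = 0.71647348
Cp = (USL - LSL)/(6*sigma) = (102.0 - 80.7)/(6*0.71647348) = 4.9548
Cpu = (102.0 - 83.71)/(3*0.71647348) = 8.5093
Cpl = (83.71 - 80.7)/(3*0.71647348) = 1.4004
Cpk = min(Cpu, Cpl) = 1.4004

1.4004


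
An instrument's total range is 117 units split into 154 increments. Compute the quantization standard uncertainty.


resolution = range / divisions
resolution = 117 / 154 = 0.75974026
u_res = resolution / (2*sqrt(3))
u_res = 0.75974026 / 3.4641016
u_res = 0.2193

0.2193


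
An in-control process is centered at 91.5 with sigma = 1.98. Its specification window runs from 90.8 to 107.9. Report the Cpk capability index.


Cpu = (USL - mean) / (3*sigma) = (107.9 - 91.5) / (3*1.98) = 2.7609
Cpl = (mean - LSL) / (3*sigma) = (91.5 - 90.8) / (3*1.98) = 0.1178
Cpk = min(Cpu, Cpl) = 0.1178

0.1178


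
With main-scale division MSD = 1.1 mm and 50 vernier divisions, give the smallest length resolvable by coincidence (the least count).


LC = MSD / n_div
= 1.1 / 50
= 0.0220

0.0220


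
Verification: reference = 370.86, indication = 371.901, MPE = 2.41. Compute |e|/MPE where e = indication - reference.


e = indication - reference = 371.901 - 370.86 = 1.0410
|e| = 1.0410
ratio = |e| / MPE = 1.0410 / 2.41
ratio = 0.4320

0.4320


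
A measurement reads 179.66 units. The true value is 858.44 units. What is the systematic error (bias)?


Systematic error = measured - true
= 179.66 - 858.44
= -678.7800

-678.7800


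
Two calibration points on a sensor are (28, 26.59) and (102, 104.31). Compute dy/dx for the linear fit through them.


slope = (y2 - y1) / (x2 - x1)
= (104.31 - 26.59) / (102 - 28)
= 77.7200 / 74
= 1.0503

1.0503


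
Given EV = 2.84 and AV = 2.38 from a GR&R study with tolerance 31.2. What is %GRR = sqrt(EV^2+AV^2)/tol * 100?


GRR = sqrt(EV^2 + AV^2) = sqrt(2.84^2 + 2.38^2) = 3.7054015
%GRR = GRR / tol * 100 = 3.7054015 / 31.2 * 100
%GRR = 11.8763

11.8763


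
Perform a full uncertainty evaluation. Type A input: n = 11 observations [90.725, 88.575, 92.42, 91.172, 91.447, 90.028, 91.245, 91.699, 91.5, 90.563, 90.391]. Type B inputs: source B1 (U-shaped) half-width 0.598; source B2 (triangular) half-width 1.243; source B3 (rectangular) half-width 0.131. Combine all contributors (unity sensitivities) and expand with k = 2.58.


mean = (90.725 + 88.575 + 92.42 + 91.172 + 91.447 + 90.028 + 91.245 + 91.699 + 91.5 + 90.563 + 90.391) / 11 = 90.88772727
s = sqrt(sum((x - mean)^2)/(n-1)) = 1.0182655
u_A = s / sqrt(n) = 1.0182655 / sqrt(11) = 0.3070186
u_B1 = 0.598 / sqrt(2) = 0.42284986
u_B2 = 1.243 / sqrt(6) = 0.50745263
u_B3 = 0.131 / sqrt(3) = 0.075632885
uc = sqrt(0.3070186^2 + 0.42284986^2 + 0.50745263^2 + 0.075632885^2) = 0.73231887
U = k * uc = 2.58 * 0.73231887
U = 1.8894

1.8894


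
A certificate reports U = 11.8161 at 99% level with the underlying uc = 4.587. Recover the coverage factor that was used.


k = U / uc
k = 11.8161 / 4.587
k = 2.576

2.576


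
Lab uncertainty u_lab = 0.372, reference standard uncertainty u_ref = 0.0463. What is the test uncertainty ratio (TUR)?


TUR = u_lab / u_ref
= 0.372 / 0.0463
= 8.0346

8.0346


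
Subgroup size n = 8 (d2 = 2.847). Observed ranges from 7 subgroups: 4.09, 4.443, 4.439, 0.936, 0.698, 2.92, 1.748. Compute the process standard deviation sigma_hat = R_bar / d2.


R_bar = (4.09 + 4.443 + 4.439 + 0.936 + 0.698 + 2.92 + 1.748) / 7
R_bar = 19.274 / 7 = 2.7534286
sigma_hat = R_bar / d2 = 2.7534286 / 2.847 = 0.9671

0.9671


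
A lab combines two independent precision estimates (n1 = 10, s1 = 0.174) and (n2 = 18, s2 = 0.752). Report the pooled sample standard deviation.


s_p = sqrt(((n1-1)*s1^2 + (n2-1)*s2^2) / (n1+n2-2))
numerator = (10-1)*0.174^2 + (18-1)*0.752^2 = 0.272484 + 9.613568 = 9.886052
denominator = 10 + 18 - 2 = 26
s_p^2 = 9.886052 / 26 = 0.38023277
s_p = sqrt(0.38023277) = 0.6166

0.6166


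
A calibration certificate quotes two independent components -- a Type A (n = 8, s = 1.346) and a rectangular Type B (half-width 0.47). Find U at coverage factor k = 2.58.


u_A = s / sqrt(n) = 1.346 / sqrt(8) = 0.47588286
u_B = half_width / sqrt(3) = 0.47 / sqrt(3) = 0.27135463
uc = sqrt(u_A^2 + u_B^2) = sqrt(0.47588286^2 + 0.27135463^2) = 0.54781186
U = k * uc = 2.58 * 0.54781186
U = 1.4134

1.4134


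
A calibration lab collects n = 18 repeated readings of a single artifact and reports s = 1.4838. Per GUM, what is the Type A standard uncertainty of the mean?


u_A = s / sqrt(n)
u_A = 1.4838 / sqrt(18)
u_A = 1.4838 / 4.2426407
u_A = 0.3497

0.3497


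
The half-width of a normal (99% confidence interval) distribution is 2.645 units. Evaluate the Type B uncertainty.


u_B = half_width / 2.576
u_B = 2.645 / 2.576
u_B = 1.0268

1.0268


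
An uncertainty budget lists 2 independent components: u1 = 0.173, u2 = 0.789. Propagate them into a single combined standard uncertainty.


uc = sqrt(0.173^2 + 0.789^2)
uc = sqrt(0.65245)
uc = 0.8077

0.8077
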